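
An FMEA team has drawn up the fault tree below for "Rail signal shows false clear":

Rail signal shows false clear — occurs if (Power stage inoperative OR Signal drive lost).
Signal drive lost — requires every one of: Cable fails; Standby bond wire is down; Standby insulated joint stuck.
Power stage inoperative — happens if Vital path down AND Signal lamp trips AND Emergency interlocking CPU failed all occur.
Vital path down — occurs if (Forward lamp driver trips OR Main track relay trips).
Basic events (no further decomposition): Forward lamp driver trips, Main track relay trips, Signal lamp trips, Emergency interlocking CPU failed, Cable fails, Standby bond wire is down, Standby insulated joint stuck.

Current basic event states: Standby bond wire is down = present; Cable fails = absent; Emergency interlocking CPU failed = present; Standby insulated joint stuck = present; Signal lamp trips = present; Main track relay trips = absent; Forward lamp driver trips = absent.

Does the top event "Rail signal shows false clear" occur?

Vital path down [OR]: Forward lamp driver trips=not, Main track relay trips=not → no input occurs → does not occur.
Power stage inoperative [AND]: Vital path down=not, Signal lamp trips=occurs, Emergency interlocking CPU failed=occurs → not all inputs occur → does not occur.
Signal drive lost [AND]: Cable fails=not, Standby bond wire is down=occurs, Standby insulated joint stuck=occurs → not all inputs occur → does not occur.
Rail signal shows false clear [OR]: Power stage inoperative=not, Signal drive lost=not → no input occurs → does not occur.

No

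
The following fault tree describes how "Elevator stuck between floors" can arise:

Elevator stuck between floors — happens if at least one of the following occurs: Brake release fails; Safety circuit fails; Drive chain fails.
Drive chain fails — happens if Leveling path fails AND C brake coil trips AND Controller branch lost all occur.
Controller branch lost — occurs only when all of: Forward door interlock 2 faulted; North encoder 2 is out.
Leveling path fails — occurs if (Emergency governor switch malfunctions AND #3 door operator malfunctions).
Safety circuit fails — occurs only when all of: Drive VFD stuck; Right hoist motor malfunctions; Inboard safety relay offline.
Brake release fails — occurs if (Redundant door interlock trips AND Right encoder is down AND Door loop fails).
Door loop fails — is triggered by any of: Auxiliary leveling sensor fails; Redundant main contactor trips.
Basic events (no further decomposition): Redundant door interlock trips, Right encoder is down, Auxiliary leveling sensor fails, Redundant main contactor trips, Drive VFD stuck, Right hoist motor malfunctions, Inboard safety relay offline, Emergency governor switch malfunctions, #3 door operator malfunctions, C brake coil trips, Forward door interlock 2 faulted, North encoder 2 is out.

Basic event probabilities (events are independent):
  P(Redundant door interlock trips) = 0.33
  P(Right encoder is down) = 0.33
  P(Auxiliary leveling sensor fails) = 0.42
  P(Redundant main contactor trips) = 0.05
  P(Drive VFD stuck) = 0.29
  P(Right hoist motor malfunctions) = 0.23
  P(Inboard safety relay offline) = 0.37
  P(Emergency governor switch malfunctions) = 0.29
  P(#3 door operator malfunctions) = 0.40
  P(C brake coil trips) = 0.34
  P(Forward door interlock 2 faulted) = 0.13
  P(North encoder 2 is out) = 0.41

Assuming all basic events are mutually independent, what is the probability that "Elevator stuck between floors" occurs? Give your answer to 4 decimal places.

P(Door loop fails) [OR] = 1 − (1−0.42) × (1−0.05) = 0.449000
P(Brake release fails) [AND] = 0.33 × 0.33 × 0.449000 = 0.048896
P(Safety circuit fails) [AND] = 0.29 × 0.23 × 0.37 = 0.024679
P(Leveling path fails) [AND] = 0.29 × 0.40 = 0.116000
P(Controller branch lost) [AND] = 0.13 × 0.41 = 0.053300
P(Drive chain fails) [AND] = 0.116000 × 0.34 × 0.053300 = 0.002102
P(Elevator stuck between floors) [OR] = 1 − (1−0.048896) × (1−0.024679) × (1−0.002102) = 0.074318
Rounded to 4 decimal places: P(Elevator stuck between floors) ≈ 0.0743.

0.0743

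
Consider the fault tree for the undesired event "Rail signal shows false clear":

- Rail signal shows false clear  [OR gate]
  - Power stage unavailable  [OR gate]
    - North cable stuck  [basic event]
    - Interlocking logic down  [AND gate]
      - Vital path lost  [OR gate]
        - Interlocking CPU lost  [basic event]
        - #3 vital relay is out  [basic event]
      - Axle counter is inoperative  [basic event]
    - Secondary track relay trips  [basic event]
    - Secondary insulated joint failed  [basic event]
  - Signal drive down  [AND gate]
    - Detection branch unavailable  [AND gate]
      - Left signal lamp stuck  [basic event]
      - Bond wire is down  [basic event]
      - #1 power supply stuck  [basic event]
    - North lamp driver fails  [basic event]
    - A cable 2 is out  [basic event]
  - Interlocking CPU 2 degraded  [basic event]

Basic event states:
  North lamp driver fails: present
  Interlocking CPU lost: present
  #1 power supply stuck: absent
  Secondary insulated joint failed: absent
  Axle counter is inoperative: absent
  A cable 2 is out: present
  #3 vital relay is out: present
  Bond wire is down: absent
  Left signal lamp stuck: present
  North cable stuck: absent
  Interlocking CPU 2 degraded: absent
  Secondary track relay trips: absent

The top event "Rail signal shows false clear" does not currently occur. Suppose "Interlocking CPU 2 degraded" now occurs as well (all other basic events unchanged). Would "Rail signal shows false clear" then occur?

Counterfactual: set "Interlocking CPU 2 degraded" to occurred.
Vital path lost [OR]: Interlocking CPU lost=occurs, #3 vital relay is out=occurs → at least one input occurs → occurs.
Interlocking logic down [AND]: Vital path lost=occurs, Axle counter is inoperative=not → not all inputs occur → does not occur.
Power stage unavailable [OR]: North cable stuck=not, Interlocking logic down=not, Secondary track relay trips=not, Secondary insulated joint failed=not → no input occurs → does not occur.
Detection branch unavailable [AND]: Left signal lamp stuck=occurs, Bond wire is down=not, #1 power supply stuck=not → not all inputs occur → does not occur.
Signal drive down [AND]: Detection branch unavailable=not, North lamp driver fails=occurs, A cable 2 is out=occurs → not all inputs occur → does not occur.
Rail signal shows false clear [OR]: Power stage unavailable=not, Signal drive down=not, Interlocking CPU 2 degraded=occurs → at least one input occurs → occurs.

Yes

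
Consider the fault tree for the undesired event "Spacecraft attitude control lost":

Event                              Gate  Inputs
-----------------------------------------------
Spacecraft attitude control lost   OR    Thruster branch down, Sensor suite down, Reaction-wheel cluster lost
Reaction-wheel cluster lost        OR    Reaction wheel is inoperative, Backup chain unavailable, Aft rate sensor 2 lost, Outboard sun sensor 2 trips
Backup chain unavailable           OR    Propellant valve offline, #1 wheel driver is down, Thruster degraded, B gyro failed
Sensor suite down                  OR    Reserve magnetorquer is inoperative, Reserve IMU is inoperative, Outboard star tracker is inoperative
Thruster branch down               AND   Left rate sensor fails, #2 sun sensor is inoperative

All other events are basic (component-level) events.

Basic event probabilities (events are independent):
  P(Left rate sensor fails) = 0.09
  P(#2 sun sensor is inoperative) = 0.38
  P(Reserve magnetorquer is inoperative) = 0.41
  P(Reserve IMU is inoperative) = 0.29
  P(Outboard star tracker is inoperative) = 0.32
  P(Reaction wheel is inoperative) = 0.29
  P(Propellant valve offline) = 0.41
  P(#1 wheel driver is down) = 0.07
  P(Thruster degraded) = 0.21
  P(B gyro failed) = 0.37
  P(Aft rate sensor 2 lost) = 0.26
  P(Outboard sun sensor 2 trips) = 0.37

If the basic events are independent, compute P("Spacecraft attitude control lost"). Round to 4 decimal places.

0.9751

P(Thruster branch down) [AND] = 0.09 × 0.38 = 0.034200
P(Sensor suite down) [OR] = 1 − (1−0.41) × (1−0.29) × (1−0.32) = 0.715148
P(Backup chain unavailable) [OR] = 1 − (1−0.41) × (1−0.07) × (1−0.21) × (1−0.37) = 0.726912
P(Reaction-wheel cluster lost) [OR] = 1 − (1−0.29) × (1−0.726912) × (1−0.26) × (1−0.37) = 0.909607
P(Spacecraft attitude control lost) [OR] = 1 − (1−0.034200) × (1−0.715148) × (1−0.909607) = 0.975132
Rounded to 4 decimal places: P(Spacecraft attitude control lost) ≈ 0.9751.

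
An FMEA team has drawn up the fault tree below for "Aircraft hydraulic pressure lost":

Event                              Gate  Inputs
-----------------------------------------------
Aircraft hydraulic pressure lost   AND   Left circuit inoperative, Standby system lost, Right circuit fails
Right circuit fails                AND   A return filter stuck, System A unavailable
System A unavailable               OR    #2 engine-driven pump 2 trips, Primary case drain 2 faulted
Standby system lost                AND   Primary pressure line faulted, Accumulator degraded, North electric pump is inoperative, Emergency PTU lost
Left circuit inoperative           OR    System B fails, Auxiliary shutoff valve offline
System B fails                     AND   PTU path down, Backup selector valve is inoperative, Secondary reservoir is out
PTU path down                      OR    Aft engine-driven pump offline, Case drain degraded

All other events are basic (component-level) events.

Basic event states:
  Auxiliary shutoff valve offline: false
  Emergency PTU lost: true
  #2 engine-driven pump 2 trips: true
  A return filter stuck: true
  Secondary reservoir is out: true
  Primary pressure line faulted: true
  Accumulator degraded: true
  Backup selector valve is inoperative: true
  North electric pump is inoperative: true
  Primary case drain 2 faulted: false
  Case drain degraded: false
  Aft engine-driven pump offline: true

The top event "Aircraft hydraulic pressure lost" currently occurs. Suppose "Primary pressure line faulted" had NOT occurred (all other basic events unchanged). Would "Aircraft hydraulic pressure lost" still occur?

No

Counterfactual: set "Primary pressure line faulted" to not occurred.
PTU path down [OR]: Aft engine-driven pump offline=occurs, Case drain degraded=not → at least one input occurs → occurs.
System B fails [AND]: PTU path down=occurs, Backup selector valve is inoperative=occurs, Secondary reservoir is out=occurs → all inputs occur → occurs.
Left circuit inoperative [OR]: System B fails=occurs, Auxiliary shutoff valve offline=not → at least one input occurs → occurs.
Standby system lost [AND]: Primary pressure line faulted=not, Accumulator degraded=occurs, North electric pump is inoperative=occurs, Emergency PTU lost=occurs → not all inputs occur → does not occur.
System A unavailable [OR]: #2 engine-driven pump 2 trips=occurs, Primary case drain 2 faulted=not → at least one input occurs → occurs.
Right circuit fails [AND]: A return filter stuck=occurs, System A unavailable=occurs → all inputs occur → occurs.
Aircraft hydraulic pressure lost [AND]: Left circuit inoperative=occurs, Standby system lost=not, Right circuit fails=occurs → not all inputs occur → does not occur.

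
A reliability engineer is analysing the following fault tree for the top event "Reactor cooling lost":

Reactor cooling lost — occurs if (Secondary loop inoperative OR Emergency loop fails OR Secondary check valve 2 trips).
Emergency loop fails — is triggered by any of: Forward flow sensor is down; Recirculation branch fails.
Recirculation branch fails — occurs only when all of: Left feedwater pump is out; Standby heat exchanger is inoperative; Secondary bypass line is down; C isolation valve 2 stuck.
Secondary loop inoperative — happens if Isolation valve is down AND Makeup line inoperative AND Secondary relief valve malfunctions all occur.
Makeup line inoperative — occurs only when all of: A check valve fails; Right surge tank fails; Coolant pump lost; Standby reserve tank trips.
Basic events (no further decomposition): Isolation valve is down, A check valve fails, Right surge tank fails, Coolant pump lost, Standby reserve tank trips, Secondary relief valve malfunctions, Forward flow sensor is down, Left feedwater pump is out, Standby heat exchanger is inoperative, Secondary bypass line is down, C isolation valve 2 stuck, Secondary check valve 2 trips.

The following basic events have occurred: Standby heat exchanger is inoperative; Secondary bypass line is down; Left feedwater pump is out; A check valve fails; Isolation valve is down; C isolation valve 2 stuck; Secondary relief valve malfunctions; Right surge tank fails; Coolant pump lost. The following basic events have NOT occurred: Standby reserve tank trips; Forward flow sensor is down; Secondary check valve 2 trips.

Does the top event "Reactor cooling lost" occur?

Yes

Makeup line inoperative [AND]: A check valve fails=occurs, Right surge tank fails=occurs, Coolant pump lost=occurs, Standby reserve tank trips=not → not all inputs occur → does not occur.
Secondary loop inoperative [AND]: Isolation valve is down=occurs, Makeup line inoperative=not, Secondary relief valve malfunctions=occurs → not all inputs occur → does not occur.
Recirculation branch fails [AND]: Left feedwater pump is out=occurs, Standby heat exchanger is inoperative=occurs, Secondary bypass line is down=occurs, C isolation valve 2 stuck=occurs → all inputs occur → occurs.
Emergency loop fails [OR]: Forward flow sensor is down=not, Recirculation branch fails=occurs → at least one input occurs → occurs.
Reactor cooling lost [OR]: Secondary loop inoperative=not, Emergency loop fails=occurs, Secondary check valve 2 trips=not → at least one input occurs → occurs.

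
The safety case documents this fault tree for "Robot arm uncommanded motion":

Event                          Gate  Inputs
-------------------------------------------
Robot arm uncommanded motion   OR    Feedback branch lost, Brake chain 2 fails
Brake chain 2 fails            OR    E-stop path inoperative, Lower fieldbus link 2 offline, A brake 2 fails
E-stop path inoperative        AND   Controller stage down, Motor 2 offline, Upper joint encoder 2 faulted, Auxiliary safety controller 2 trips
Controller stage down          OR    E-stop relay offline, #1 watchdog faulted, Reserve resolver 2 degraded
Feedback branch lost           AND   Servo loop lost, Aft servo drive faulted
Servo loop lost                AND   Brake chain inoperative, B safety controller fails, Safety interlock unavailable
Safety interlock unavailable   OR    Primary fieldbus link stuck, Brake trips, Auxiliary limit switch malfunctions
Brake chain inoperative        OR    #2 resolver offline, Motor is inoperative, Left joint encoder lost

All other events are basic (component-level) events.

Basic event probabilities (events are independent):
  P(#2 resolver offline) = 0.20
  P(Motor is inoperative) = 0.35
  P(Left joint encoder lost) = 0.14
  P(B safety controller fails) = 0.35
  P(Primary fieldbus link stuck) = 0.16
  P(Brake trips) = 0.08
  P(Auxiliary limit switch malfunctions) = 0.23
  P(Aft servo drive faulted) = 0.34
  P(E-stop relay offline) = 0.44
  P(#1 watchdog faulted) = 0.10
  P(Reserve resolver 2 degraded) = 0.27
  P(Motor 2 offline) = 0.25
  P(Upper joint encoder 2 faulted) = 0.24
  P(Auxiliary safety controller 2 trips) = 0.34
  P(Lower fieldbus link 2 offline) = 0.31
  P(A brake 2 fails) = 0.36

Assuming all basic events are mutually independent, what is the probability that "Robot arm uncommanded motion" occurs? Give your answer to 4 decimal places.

0.5757

P(Brake chain inoperative) [OR] = 1 − (1−0.20) × (1−0.35) × (1−0.14) = 0.552800
P(Safety interlock unavailable) [OR] = 1 − (1−0.16) × (1−0.08) × (1−0.23) = 0.404944
P(Servo loop lost) [AND] = 0.552800 × 0.35 × 0.404944 = 0.078349
P(Feedback branch lost) [AND] = 0.078349 × 0.34 = 0.026639
P(Controller stage down) [OR] = 1 − (1−0.44) × (1−0.10) × (1−0.27) = 0.632080
P(E-stop path inoperative) [AND] = 0.632080 × 0.25 × 0.24 × 0.34 = 0.012894
P(Brake chain 2 fails) [OR] = 1 − (1−0.012894) × (1−0.31) × (1−0.36) = 0.564094
P(Robot arm uncommanded motion) [OR] = 1 − (1−0.026639) × (1−0.564094) = 0.575706
Rounded to 4 decimal places: P(Robot arm uncommanded motion) ≈ 0.5757.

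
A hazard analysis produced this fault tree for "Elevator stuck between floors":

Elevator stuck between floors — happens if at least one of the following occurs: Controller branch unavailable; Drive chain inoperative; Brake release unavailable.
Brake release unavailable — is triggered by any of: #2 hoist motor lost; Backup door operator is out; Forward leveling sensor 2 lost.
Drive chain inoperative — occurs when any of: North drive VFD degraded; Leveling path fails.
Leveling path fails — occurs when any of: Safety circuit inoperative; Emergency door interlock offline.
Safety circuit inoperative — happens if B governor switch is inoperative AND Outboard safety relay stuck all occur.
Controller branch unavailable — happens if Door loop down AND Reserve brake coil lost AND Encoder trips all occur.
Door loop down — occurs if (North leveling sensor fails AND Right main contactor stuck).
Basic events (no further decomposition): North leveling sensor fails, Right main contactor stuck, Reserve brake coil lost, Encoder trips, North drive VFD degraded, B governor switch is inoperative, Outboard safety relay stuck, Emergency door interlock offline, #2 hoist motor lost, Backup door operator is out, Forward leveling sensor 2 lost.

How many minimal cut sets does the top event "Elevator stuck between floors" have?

Door loop down [AND]: one cut set from each child combined → 1 × 1 = 1 cut set(s).
Controller branch unavailable [AND]: one cut set from each child combined → 1 × 1 × 1 = 1 cut set(s).
Safety circuit inoperative [AND]: one cut set from each child combined → 1 × 1 = 1 cut set(s).
Leveling path fails [OR]: union of children's cut sets → 2 cut set(s).
Drive chain inoperative [OR]: union of children's cut sets → 3 cut set(s).
Brake release unavailable [OR]: union of children's cut sets → 3 cut set(s).
Elevator stuck between floors [OR]: union of children's cut sets → 7 cut set(s).
Minimal cut sets: {Encoder trips, North leveling sensor fails, Reserve brake coil lost, Right main contactor stuck}; {North drive VFD degraded}; {B governor switch is inoperative, Outboard safety relay stuck}; {Emergency door interlock offline}; {#2 hoist motor lost}; {Backup door operator is out}; {Forward leveling sensor 2 lost}.

7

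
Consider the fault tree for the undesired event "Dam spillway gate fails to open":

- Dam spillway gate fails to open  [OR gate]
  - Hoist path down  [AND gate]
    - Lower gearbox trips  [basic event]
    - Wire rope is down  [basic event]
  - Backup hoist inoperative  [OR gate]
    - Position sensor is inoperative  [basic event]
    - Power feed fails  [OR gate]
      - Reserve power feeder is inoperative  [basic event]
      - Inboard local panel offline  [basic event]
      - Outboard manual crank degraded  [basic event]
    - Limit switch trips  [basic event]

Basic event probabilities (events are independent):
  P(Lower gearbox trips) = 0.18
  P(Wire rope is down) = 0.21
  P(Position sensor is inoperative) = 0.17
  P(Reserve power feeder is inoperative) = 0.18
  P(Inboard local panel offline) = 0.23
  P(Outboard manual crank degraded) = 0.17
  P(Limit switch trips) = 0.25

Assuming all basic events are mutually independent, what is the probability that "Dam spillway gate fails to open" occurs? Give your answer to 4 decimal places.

P(Hoist path down) [AND] = 0.18 × 0.21 = 0.037800
P(Power feed fails) [OR] = 1 − (1−0.18) × (1−0.23) × (1−0.17) = 0.475938
P(Backup hoist inoperative) [OR] = 1 − (1−0.17) × (1−0.475938) × (1−0.25) = 0.673771
P(Dam spillway gate fails to open) [OR] = 1 − (1−0.037800) × (1−0.673771) = 0.686102
Rounded to 4 decimal places: P(Dam spillway gate fails to open) ≈ 0.6861.

0.6861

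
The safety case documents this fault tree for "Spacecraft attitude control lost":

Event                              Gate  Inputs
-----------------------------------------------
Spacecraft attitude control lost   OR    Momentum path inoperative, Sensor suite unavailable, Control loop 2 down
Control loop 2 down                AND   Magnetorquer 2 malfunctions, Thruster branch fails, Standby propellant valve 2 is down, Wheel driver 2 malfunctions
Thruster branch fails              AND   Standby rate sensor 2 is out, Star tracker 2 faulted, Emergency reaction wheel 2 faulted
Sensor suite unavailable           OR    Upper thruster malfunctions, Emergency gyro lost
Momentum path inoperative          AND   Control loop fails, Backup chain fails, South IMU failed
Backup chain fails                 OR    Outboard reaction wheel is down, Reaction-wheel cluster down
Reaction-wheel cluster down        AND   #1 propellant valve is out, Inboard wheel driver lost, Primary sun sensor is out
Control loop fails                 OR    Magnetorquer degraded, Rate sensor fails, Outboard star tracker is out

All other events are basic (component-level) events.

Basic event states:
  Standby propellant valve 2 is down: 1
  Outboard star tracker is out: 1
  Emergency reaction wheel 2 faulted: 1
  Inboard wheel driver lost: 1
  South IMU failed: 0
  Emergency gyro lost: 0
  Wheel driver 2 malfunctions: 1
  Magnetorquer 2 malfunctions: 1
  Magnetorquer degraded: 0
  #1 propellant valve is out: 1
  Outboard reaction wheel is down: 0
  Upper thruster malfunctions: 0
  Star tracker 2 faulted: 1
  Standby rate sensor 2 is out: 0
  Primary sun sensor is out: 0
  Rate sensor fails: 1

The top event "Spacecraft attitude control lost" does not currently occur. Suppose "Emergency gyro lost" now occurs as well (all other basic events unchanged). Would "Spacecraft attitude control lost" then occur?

Yes

Counterfactual: set "Emergency gyro lost" to occurred.
Control loop fails [OR]: Magnetorquer degraded=not, Rate sensor fails=occurs, Outboard star tracker is out=occurs → at least one input occurs → occurs.
Reaction-wheel cluster down [AND]: #1 propellant valve is out=occurs, Inboard wheel driver lost=occurs, Primary sun sensor is out=not → not all inputs occur → does not occur.
Backup chain fails [OR]: Outboard reaction wheel is down=not, Reaction-wheel cluster down=not → no input occurs → does not occur.
Momentum path inoperative [AND]: Control loop fails=occurs, Backup chain fails=not, South IMU failed=not → not all inputs occur → does not occur.
Sensor suite unavailable [OR]: Upper thruster malfunctions=not, Emergency gyro lost=occurs → at least one input occurs → occurs.
Thruster branch fails [AND]: Standby rate sensor 2 is out=not, Star tracker 2 faulted=occurs, Emergency reaction wheel 2 faulted=occurs → not all inputs occur → does not occur.
Control loop 2 down [AND]: Magnetorquer 2 malfunctions=occurs, Thruster branch fails=not, Standby propellant valve 2 is down=occurs, Wheel driver 2 malfunctions=occurs → not all inputs occur → does not occur.
Spacecraft attitude control lost [OR]: Momentum path inoperative=not, Sensor suite unavailable=occurs, Control loop 2 down=not → at least one input occurs → occurs.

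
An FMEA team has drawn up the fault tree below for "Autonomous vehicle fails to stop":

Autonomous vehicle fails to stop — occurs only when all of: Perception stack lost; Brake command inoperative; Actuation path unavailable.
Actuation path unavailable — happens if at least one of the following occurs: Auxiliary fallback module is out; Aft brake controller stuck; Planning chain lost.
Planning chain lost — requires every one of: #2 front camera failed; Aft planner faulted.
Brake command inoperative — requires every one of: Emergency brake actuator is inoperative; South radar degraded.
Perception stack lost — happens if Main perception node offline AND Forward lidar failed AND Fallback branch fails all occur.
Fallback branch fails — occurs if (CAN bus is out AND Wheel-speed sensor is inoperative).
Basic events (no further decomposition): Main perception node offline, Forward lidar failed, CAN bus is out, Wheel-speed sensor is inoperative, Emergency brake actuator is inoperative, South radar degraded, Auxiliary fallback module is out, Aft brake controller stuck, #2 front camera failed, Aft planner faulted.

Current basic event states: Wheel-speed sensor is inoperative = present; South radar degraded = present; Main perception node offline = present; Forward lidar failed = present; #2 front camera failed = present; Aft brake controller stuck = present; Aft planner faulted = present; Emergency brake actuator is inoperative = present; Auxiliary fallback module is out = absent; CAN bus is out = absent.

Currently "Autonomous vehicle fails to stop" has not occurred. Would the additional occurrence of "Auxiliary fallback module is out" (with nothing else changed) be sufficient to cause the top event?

No

Counterfactual: set "Auxiliary fallback module is out" to occurred.
Fallback branch fails [AND]: CAN bus is out=not, Wheel-speed sensor is inoperative=occurs → not all inputs occur → does not occur.
Perception stack lost [AND]: Main perception node offline=occurs, Forward lidar failed=occurs, Fallback branch fails=not → not all inputs occur → does not occur.
Brake command inoperative [AND]: Emergency brake actuator is inoperative=occurs, South radar degraded=occurs → all inputs occur → occurs.
Planning chain lost [AND]: #2 front camera failed=occurs, Aft planner faulted=occurs → all inputs occur → occurs.
Actuation path unavailable [OR]: Auxiliary fallback module is out=occurs, Aft brake controller stuck=occurs, Planning chain lost=occurs → at least one input occurs → occurs.
Autonomous vehicle fails to stop [AND]: Perception stack lost=not, Brake command inoperative=occurs, Actuation path unavailable=occurs → not all inputs occur → does not occur.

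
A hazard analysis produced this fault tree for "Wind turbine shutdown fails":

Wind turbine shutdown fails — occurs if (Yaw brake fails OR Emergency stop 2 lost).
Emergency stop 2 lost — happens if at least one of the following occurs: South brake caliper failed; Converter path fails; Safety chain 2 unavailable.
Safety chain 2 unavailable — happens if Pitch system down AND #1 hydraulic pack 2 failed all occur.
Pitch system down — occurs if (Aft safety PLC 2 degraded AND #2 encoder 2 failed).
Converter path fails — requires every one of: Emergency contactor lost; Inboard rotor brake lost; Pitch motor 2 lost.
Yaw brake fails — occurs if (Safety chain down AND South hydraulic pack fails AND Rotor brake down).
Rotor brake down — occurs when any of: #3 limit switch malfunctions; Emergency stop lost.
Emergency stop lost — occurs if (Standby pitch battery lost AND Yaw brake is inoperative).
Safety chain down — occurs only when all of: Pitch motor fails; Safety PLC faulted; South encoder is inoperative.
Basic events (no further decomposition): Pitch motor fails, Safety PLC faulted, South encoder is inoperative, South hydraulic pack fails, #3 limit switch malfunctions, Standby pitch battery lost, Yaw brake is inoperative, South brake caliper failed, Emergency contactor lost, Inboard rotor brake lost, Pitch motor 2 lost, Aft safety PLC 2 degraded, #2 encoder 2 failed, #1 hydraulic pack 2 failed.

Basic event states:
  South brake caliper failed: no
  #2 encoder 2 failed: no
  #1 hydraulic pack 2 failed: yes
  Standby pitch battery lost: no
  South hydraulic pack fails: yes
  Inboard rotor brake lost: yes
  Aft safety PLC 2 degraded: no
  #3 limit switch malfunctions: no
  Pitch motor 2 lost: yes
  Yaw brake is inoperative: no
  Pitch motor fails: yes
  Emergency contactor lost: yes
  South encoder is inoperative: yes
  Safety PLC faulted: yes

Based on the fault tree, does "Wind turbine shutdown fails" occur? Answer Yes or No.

Yes

Safety chain down [AND]: Pitch motor fails=occurs, Safety PLC faulted=occurs, South encoder is inoperative=occurs → all inputs occur → occurs.
Emergency stop lost [AND]: Standby pitch battery lost=not, Yaw brake is inoperative=not → not all inputs occur → does not occur.
Rotor brake down [OR]: #3 limit switch malfunctions=not, Emergency stop lost=not → no input occurs → does not occur.
Yaw brake fails [AND]: Safety chain down=occurs, South hydraulic pack fails=occurs, Rotor brake down=not → not all inputs occur → does not occur.
Converter path fails [AND]: Emergency contactor lost=occurs, Inboard rotor brake lost=occurs, Pitch motor 2 lost=occurs → all inputs occur → occurs.
Pitch system down [AND]: Aft safety PLC 2 degraded=not, #2 encoder 2 failed=not → not all inputs occur → does not occur.
Safety chain 2 unavailable [AND]: Pitch system down=not, #1 hydraulic pack 2 failed=occurs → not all inputs occur → does not occur.
Emergency stop 2 lost [OR]: South brake caliper failed=not, Converter path fails=occurs, Safety chain 2 unavailable=not → at least one input occurs → occurs.
Wind turbine shutdown fails [OR]: Yaw brake fails=not, Emergency stop 2 lost=occurs → at least one input occurs → occurs.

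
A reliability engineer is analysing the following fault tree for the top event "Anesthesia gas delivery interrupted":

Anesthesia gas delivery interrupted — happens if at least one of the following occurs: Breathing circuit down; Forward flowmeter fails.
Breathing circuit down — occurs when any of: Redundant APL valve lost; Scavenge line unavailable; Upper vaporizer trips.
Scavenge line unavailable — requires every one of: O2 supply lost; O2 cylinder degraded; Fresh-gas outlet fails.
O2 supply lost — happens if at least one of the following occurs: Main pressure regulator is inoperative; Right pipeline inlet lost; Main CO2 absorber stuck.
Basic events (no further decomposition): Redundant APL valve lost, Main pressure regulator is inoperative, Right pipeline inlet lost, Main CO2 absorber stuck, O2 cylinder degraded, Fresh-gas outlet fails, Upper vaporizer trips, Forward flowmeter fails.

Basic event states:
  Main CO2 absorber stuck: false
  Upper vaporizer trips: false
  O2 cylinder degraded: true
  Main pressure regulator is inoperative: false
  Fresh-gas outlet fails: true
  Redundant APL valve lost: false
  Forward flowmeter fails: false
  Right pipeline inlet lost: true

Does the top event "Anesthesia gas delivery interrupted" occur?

O2 supply lost [OR]: Main pressure regulator is inoperative=not, Right pipeline inlet lost=occurs, Main CO2 absorber stuck=not → at least one input occurs → occurs.
Scavenge line unavailable [AND]: O2 supply lost=occurs, O2 cylinder degraded=occurs, Fresh-gas outlet fails=occurs → all inputs occur → occurs.
Breathing circuit down [OR]: Redundant APL valve lost=not, Scavenge line unavailable=occurs, Upper vaporizer trips=not → at least one input occurs → occurs.
Anesthesia gas delivery interrupted [OR]: Breathing circuit down=occurs, Forward flowmeter fails=not → at least one input occurs → occurs.

Yes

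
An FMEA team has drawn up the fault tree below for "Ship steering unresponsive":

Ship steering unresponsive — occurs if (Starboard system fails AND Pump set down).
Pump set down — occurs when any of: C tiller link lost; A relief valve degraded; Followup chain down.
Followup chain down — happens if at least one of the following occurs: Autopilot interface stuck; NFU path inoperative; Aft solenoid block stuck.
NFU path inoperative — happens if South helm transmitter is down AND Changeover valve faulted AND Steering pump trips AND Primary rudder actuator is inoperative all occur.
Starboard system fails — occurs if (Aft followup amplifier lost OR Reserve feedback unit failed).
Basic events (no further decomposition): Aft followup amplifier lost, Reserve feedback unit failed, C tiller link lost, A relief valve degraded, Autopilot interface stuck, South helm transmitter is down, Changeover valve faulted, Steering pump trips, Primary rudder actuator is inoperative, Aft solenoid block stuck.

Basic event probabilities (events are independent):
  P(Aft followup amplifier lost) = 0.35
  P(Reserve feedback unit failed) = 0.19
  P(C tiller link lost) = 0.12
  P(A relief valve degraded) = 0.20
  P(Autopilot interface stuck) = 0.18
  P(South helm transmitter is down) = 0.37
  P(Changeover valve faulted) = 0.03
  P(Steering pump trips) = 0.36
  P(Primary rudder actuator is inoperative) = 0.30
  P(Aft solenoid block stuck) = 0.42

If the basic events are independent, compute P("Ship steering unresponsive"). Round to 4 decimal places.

P(Starboard system fails) [OR] = 1 − (1−0.35) × (1−0.19) = 0.473500
P(NFU path inoperative) [AND] = 0.37 × 0.03 × 0.36 × 0.30 = 0.001199
P(Followup chain down) [OR] = 1 − (1−0.18) × (1−0.001199) × (1−0.42) = 0.524970
P(Pump set down) [OR] = 1 − (1−0.12) × (1−0.20) × (1−0.524970) = 0.665579
P(Ship steering unresponsive) [AND] = 0.473500 × 0.665579 = 0.315152
Rounded to 4 decimal places: P(Ship steering unresponsive) ≈ 0.3152.

0.3152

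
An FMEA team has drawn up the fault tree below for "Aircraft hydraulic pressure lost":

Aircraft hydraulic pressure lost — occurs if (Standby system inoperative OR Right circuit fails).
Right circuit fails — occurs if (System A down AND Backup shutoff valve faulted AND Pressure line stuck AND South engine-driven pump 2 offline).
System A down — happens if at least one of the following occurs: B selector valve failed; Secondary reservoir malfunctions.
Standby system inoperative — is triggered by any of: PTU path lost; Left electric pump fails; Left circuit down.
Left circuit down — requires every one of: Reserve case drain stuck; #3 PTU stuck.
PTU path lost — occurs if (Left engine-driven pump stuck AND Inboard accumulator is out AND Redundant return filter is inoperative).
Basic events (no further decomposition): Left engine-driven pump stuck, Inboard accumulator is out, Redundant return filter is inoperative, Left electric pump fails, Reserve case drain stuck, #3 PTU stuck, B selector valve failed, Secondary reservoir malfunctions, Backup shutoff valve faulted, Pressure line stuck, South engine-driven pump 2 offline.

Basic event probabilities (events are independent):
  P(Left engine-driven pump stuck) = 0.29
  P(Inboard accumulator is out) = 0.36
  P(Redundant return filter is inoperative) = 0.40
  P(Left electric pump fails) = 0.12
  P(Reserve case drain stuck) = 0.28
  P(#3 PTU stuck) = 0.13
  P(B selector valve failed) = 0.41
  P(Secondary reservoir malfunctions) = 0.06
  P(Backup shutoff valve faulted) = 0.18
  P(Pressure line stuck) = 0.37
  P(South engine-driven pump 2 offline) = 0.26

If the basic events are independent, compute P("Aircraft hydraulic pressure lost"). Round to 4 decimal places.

P(PTU path lost) [AND] = 0.29 × 0.36 × 0.40 = 0.041760
P(Left circuit down) [AND] = 0.28 × 0.13 = 0.036400
P(Standby system inoperative) [OR] = 1 − (1−0.041760) × (1−0.12) × (1−0.036400) = 0.187443
P(System A down) [OR] = 1 − (1−0.41) × (1−0.06) = 0.445400
P(Right circuit fails) [AND] = 0.445400 × 0.18 × 0.37 × 0.26 = 0.007713
P(Aircraft hydraulic pressure lost) [OR] = 1 − (1−0.187443) × (1−0.007713) = 0.193710
Rounded to 4 decimal places: P(Aircraft hydraulic pressure lost) ≈ 0.1937.

0.1937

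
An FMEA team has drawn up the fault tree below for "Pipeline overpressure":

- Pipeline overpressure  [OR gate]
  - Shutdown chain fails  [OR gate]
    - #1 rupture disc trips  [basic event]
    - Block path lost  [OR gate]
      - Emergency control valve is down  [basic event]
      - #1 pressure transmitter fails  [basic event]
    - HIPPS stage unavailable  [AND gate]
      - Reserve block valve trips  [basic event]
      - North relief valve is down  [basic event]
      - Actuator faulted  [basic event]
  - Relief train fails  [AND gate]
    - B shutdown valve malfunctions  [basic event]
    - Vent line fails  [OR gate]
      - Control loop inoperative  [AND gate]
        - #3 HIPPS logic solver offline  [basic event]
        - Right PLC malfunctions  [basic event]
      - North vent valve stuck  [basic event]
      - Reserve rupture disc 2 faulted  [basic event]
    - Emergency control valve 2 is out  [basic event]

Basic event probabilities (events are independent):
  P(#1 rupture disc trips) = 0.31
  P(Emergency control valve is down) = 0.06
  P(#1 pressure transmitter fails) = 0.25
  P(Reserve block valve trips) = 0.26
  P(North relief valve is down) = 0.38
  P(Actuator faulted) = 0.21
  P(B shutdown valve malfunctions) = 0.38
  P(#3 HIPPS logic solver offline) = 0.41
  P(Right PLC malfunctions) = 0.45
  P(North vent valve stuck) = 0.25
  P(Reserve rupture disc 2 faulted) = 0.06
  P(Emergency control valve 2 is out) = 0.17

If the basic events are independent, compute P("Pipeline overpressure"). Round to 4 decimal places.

0.5367

P(Block path lost) [OR] = 1 − (1−0.06) × (1−0.25) = 0.295000
P(HIPPS stage unavailable) [AND] = 0.26 × 0.38 × 0.21 = 0.020748
P(Shutdown chain fails) [OR] = 1 − (1−0.31) × (1−0.295000) × (1−0.020748) = 0.523643
P(Control loop inoperative) [AND] = 0.41 × 0.45 = 0.184500
P(Vent line fails) [OR] = 1 − (1−0.184500) × (1−0.25) × (1−0.06) = 0.425073
P(Relief train fails) [AND] = 0.38 × 0.425073 × 0.17 = 0.027460
P(Pipeline overpressure) [OR] = 1 − (1−0.523643) × (1−0.027460) = 0.536724
Rounded to 4 decimal places: P(Pipeline overpressure) ≈ 0.5367.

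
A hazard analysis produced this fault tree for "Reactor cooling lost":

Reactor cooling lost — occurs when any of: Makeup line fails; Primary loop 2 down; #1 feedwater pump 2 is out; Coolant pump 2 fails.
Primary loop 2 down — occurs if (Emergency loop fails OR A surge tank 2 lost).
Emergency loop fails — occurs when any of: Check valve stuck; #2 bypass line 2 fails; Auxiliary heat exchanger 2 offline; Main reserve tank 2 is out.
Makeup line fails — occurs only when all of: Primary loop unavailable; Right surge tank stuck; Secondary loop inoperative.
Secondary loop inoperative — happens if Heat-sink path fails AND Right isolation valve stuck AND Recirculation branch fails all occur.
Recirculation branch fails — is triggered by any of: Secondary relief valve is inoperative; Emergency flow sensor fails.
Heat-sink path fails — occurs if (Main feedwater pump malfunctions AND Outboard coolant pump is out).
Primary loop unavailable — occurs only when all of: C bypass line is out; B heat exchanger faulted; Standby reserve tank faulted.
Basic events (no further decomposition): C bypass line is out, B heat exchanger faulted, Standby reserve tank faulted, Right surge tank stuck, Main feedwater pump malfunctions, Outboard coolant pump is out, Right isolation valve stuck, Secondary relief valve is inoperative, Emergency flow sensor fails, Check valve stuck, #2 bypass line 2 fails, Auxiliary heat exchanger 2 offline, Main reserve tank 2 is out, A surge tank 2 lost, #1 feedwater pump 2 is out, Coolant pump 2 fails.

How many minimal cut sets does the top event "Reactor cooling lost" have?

Primary loop unavailable [AND]: one cut set from each child combined → 1 × 1 × 1 = 1 cut set(s).
Heat-sink path fails [AND]: one cut set from each child combined → 1 × 1 = 1 cut set(s).
Recirculation branch fails [OR]: union of children's cut sets → 2 cut set(s).
Secondary loop inoperative [AND]: one cut set from each child combined → 1 × 1 × 2 = 2 cut set(s).
Makeup line fails [AND]: one cut set from each child combined → 1 × 1 × 2 = 2 cut set(s).
Emergency loop fails [OR]: union of children's cut sets → 4 cut set(s).
Primary loop 2 down [OR]: union of children's cut sets → 5 cut set(s).
Reactor cooling lost [OR]: union of children's cut sets → 9 cut set(s).
Minimal cut sets: {B heat exchanger faulted, C bypass line is out, Main feedwater pump malfunctions, Outboard coolant pump is out, Right isolation valve stuck, Right surge tank stuck, Secondary relief valve is inoperative, Standby reserve tank faulted}; {B heat exchanger faulted, C bypass line is out, Emergency flow sensor fails, Main feedwater pump malfunctions, Outboard coolant pump is out, Right isolation valve stuck, Right surge tank stuck, Standby reserve tank faulted}; {Check valve stuck}; {#2 bypass line 2 fails}; {Auxiliary heat exchanger 2 offline}; {Main reserve tank 2 is out}; {A surge tank 2 lost}; {#1 feedwater pump 2 is out}; {Coolant pump 2 fails}.

9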